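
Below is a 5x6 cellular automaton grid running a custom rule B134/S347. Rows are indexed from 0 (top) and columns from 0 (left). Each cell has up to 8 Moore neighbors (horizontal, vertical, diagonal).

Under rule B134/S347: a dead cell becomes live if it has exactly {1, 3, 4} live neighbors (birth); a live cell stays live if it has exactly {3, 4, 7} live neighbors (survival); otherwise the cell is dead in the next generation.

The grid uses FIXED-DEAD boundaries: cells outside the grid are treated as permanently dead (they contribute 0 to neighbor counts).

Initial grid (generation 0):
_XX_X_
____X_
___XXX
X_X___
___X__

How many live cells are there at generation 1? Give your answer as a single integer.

Answer: 13

Derivation:
Simulating step by step:
Generation 0 (given above): 10 live cells
Generation 1: 13 live cells
X__X__
X_X_XX
X__XX_
___XX_
X___X_
Population at generation 1: 13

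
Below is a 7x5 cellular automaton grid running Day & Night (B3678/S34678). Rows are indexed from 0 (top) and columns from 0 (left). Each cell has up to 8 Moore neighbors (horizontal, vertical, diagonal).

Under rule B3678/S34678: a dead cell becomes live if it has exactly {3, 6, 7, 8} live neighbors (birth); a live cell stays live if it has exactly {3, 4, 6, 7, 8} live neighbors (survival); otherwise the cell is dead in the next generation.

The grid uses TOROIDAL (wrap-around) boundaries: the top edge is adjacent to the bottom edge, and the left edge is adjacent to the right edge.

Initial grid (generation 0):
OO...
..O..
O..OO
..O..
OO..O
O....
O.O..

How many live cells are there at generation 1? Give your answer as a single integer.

Answer: 11

Derivation:
Simulating step by step:
Generation 0 (given above): 13 live cells
Generation 1: 11 live cells
.OO..
...O.
.OOO.
.....
OO...
O....
O...O
Population at generation 1: 11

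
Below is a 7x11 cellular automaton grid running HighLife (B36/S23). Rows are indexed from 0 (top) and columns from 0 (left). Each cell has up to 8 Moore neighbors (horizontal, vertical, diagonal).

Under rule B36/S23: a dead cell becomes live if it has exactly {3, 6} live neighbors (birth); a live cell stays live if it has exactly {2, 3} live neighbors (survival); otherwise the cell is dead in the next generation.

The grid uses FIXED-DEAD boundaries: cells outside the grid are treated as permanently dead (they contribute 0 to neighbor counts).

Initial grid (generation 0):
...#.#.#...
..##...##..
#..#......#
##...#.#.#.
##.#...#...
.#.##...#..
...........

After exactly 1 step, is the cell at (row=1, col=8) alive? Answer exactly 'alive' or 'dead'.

Answer: alive

Derivation:
Simulating step by step:
Generation 0 (given above): 23 live cells
Generation 1: 27 live cells
..###.###..
..##..###..
#..##.##.#.
....#.#.#..
...#..##...
##.##......
...........

Cell (1,8) at generation 1: 1 -> alive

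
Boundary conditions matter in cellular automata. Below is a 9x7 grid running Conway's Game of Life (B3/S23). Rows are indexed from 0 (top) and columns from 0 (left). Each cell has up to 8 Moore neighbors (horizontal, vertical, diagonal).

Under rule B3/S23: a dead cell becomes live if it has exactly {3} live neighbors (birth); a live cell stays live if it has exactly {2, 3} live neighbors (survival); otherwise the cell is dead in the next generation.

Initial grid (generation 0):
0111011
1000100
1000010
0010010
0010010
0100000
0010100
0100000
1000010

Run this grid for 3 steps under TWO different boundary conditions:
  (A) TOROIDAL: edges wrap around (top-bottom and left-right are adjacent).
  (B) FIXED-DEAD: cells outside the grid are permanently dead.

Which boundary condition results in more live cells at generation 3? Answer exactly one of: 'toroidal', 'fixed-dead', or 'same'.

Answer: toroidal

Derivation:
Under TOROIDAL boundary, generation 3:
0100000
0000010
0010100
0011110
1010010
1101101
1001001
0010010
0011110
Population = 25

Under FIXED-DEAD boundary, generation 3:
0000000
1000000
0010010
0011100
1010010
1101000
1001000
0110000
0000000
Population = 16

Comparison: toroidal=25, fixed-dead=16 -> toroidal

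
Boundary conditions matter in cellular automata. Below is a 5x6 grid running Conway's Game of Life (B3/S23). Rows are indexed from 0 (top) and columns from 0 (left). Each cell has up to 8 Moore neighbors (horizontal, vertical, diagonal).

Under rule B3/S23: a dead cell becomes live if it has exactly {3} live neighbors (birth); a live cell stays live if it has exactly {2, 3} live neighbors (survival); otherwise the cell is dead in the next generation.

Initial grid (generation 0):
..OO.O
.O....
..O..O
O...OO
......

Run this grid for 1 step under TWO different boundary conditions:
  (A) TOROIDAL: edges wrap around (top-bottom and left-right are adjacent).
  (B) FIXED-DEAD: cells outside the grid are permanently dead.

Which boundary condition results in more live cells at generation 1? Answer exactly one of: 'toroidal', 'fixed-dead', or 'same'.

Answer: toroidal

Derivation:
Under TOROIDAL boundary, generation 1:
..O...
OO.OO.
.O..OO
O...OO
O..O..
Population = 13

Under FIXED-DEAD boundary, generation 1:
..O...
.O.OO.
.O..OO
....OO
......
Population = 9

Comparison: toroidal=13, fixed-dead=9 -> toroidal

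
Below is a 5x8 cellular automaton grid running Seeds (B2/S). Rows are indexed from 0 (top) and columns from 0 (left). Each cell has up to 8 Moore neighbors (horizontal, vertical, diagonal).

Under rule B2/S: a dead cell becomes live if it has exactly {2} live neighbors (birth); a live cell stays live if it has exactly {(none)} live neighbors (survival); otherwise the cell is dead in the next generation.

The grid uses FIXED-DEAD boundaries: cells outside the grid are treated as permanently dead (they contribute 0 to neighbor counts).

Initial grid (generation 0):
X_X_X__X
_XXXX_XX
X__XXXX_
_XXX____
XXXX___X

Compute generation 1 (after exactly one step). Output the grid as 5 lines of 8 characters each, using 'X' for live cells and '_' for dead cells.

Simulating step by step:
Generation 0 (given above): 23 live cells
Generation 1: 2 live cells
(generation 1 grid is the final answer)

Answer: ________
________
________
_______X
____X___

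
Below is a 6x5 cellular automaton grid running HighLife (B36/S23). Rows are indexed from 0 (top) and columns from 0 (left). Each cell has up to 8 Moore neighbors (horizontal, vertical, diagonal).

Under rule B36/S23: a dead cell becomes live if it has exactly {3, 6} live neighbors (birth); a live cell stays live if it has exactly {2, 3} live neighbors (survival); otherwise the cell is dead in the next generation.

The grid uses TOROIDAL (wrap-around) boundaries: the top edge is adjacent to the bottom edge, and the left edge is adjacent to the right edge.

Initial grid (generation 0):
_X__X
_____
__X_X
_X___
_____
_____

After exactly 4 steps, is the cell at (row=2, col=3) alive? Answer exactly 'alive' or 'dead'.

Answer: dead

Derivation:
Simulating step by step:
Generation 0 (given above): 5 live cells
Generation 1: 2 live cells
_____
X__X_
_____
_____
_____
_____
Generation 2: 0 live cells
_____
_____
_____
_____
_____
_____
Generation 3: 0 live cells
_____
_____
_____
_____
_____
_____
Generation 4: 0 live cells
_____
_____
_____
_____
_____
_____

Cell (2,3) at generation 4: 0 -> dead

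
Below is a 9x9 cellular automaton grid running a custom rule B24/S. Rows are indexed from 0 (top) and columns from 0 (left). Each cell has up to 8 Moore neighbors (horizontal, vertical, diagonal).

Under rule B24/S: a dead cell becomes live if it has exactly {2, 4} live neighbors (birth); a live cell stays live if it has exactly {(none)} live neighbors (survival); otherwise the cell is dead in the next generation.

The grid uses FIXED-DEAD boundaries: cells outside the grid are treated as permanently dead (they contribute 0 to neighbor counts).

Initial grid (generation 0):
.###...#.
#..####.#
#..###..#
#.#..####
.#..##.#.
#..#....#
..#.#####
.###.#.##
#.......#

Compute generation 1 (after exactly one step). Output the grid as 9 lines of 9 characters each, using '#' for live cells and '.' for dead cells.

Answer: #...#...#
.#.....#.
.#.......
.#.#.....
........#
.........
##.......
#...#....
...##.#..

Derivation:
Simulating step by step:
Generation 0 (given above): 42 live cells
Generation 1: 16 live cells
(generation 1 grid is the final answer)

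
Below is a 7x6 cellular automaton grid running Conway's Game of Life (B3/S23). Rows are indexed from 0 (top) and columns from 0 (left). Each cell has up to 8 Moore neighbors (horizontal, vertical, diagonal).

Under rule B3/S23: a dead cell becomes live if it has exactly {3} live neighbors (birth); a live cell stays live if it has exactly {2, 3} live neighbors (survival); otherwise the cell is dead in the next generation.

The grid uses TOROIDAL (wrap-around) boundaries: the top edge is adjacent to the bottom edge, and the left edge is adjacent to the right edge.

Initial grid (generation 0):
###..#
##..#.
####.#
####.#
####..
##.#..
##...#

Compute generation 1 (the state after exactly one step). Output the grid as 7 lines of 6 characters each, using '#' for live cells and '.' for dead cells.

Simulating step by step:
Generation 0 (given above): 27 live cells
Generation 1: 6 live cells
(generation 1 grid is the final answer)

Answer: ..#.#.
....#.
......
......
......
...##.
....#.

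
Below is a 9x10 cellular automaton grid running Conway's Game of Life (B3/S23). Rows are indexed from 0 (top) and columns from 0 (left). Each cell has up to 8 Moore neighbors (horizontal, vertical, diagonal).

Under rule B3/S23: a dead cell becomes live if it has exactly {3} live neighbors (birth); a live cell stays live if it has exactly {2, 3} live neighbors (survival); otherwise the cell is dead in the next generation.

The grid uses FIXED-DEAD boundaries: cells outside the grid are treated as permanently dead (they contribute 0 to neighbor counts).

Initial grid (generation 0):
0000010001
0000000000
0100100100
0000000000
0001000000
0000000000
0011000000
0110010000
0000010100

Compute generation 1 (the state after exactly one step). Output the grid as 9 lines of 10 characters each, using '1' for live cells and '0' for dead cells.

Simulating step by step:
Generation 0 (given above): 13 live cells
Generation 1: 11 live cells
(generation 1 grid is the final answer)

Answer: 0000000000
0000000000
0000000000
0000000000
0000000000
0011000000
0111000000
0111101000
0000001000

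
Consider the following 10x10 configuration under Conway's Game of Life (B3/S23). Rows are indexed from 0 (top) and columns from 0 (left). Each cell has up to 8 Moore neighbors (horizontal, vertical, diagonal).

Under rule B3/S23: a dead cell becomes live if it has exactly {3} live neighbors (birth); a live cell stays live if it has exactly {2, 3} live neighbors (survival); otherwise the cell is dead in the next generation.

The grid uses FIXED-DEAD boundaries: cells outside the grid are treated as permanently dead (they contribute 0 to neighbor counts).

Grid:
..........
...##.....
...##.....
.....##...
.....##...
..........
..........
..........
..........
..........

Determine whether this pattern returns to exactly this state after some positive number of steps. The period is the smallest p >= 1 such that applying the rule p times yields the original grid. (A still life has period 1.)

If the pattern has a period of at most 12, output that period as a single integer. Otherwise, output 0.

Answer: 2

Derivation:
Simulating and comparing each generation to the original:
Gen 0 (original, given above): 8 live cells
Gen 1: 6 live cells, differs from original
Gen 2: 8 live cells, MATCHES original -> period = 2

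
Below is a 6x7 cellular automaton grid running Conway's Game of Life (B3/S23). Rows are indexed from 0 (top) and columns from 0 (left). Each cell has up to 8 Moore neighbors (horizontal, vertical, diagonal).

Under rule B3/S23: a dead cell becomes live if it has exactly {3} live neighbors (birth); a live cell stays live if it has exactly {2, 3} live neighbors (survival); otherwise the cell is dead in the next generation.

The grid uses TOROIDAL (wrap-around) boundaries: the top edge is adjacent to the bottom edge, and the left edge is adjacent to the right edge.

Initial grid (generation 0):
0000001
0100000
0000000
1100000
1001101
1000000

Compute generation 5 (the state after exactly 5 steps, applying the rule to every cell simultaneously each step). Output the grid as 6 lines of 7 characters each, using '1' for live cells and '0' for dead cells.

Answer: 0110100
0000000
0000000
1000011
0110000
0100011

Derivation:
Simulating step by step:
Generation 0 (given above): 9 live cells
Generation 1: 9 live cells
1000000
0000000
1100000
1100001
0000001
1000010
Generation 2: 10 live cells
0000001
1100000
0100001
0100001
0100010
1000000
Generation 3: 15 live cells
0100001
0100001
0110001
0110011
0100001
1000001
Generation 4: 14 live cells
0100011
0100011
0000001
0000011
0110000
0100011
Generation 5: 11 live cells
(generation 5 grid is the final answer)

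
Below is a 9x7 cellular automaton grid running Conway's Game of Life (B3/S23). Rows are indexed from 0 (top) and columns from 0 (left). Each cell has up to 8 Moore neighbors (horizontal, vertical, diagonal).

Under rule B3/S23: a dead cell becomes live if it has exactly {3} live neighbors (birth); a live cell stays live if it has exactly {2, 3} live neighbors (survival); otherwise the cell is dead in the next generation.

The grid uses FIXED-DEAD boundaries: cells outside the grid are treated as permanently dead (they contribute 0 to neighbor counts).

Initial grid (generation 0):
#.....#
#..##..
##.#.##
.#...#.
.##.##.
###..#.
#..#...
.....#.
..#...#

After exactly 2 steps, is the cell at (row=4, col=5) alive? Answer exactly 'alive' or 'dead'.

Answer: alive

Derivation:
Simulating step by step:
Generation 0 (given above): 25 live cells
Generation 1: 20 live cells
.......
#.###.#
##.#.##
...#...
...####
#....#.
#.#.#..
.......
.......
Generation 2: 17 live cells
...#...
#.###.#
##...##
...#...
...#.##
.#....#
.#.....
.......
.......

Cell (4,5) at generation 2: 1 -> alive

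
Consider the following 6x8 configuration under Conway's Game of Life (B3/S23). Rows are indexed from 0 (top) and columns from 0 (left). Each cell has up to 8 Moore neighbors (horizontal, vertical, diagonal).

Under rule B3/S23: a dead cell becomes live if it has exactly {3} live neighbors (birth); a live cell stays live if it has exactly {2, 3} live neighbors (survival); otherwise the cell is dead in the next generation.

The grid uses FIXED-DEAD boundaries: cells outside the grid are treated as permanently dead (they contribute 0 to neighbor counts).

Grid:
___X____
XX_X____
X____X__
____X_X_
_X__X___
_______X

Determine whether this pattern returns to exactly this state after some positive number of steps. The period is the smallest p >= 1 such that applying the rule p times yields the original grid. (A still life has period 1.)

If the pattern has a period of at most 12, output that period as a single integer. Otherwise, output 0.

Simulating and comparing each generation to the original:
Gen 0 (original, given above): 11 live cells
Gen 1: 11 live cells, differs from original
Gen 2: 11 live cells, differs from original
Gen 3: 9 live cells, differs from original
Gen 4: 11 live cells, differs from original
Gen 5: 10 live cells, differs from original
Gen 6: 11 live cells, differs from original
Gen 7: 11 live cells, differs from original
Gen 8: 11 live cells, differs from original
Gen 9: 14 live cells, differs from original
Gen 10: 15 live cells, differs from original
Gen 11: 18 live cells, differs from original
Gen 12: 15 live cells, differs from original
No period found within 12 steps.

Answer: 0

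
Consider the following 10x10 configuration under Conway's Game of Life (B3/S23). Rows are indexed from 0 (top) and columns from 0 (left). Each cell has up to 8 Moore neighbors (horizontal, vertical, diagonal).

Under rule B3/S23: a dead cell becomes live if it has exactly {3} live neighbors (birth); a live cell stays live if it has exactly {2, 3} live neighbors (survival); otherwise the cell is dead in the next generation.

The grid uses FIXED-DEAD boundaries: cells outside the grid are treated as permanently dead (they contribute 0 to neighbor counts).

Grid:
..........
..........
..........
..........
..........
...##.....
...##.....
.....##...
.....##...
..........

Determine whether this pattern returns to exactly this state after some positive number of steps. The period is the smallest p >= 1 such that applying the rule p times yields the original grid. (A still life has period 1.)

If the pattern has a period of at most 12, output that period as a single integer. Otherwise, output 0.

Simulating and comparing each generation to the original:
Gen 0 (original, given above): 8 live cells
Gen 1: 6 live cells, differs from original
Gen 2: 8 live cells, MATCHES original -> period = 2

Answer: 2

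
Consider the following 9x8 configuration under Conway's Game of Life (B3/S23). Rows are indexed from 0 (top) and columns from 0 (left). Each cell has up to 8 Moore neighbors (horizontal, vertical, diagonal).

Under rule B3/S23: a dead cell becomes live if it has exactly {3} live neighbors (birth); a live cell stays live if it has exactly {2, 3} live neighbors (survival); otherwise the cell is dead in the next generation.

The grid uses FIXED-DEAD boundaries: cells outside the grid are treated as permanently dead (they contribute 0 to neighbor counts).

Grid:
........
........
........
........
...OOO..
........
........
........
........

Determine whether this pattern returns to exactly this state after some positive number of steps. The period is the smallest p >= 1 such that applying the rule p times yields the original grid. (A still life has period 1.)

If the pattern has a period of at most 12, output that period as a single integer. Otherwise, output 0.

Answer: 2

Derivation:
Simulating and comparing each generation to the original:
Gen 0 (original, given above): 3 live cells
Gen 1: 3 live cells, differs from original
Gen 2: 3 live cells, MATCHES original -> period = 2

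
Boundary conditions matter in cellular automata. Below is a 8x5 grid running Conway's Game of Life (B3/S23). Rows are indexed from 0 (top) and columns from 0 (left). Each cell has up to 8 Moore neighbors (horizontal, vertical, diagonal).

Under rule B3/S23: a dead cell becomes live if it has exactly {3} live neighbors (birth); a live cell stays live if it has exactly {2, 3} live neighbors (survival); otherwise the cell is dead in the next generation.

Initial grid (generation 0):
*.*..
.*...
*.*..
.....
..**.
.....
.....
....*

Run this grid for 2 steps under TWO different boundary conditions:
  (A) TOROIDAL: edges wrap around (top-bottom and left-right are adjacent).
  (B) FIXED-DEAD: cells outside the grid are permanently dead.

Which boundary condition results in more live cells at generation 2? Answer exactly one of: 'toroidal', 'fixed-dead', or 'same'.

Under TOROIDAL boundary, generation 2:
**...
*.*..
*..*.
.**..
..*..
.....
.....
.....
Population = 9

Under FIXED-DEAD boundary, generation 2:
.*...
*.*..
*..*.
.**..
..*..
.....
.....
.....
Population = 8

Comparison: toroidal=9, fixed-dead=8 -> toroidal

Answer: toroidal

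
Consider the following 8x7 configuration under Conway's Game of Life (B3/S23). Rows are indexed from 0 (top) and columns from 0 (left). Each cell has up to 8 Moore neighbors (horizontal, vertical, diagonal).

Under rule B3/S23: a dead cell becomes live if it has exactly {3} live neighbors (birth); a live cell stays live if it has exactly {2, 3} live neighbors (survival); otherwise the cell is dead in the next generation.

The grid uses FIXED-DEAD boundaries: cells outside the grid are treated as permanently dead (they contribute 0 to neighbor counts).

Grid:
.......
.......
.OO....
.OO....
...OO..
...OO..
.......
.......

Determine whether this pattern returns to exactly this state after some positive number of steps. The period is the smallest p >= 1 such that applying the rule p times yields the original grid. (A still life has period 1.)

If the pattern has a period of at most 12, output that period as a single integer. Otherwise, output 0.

Simulating and comparing each generation to the original:
Gen 0 (original, given above): 8 live cells
Gen 1: 6 live cells, differs from original
Gen 2: 8 live cells, MATCHES original -> period = 2

Answer: 2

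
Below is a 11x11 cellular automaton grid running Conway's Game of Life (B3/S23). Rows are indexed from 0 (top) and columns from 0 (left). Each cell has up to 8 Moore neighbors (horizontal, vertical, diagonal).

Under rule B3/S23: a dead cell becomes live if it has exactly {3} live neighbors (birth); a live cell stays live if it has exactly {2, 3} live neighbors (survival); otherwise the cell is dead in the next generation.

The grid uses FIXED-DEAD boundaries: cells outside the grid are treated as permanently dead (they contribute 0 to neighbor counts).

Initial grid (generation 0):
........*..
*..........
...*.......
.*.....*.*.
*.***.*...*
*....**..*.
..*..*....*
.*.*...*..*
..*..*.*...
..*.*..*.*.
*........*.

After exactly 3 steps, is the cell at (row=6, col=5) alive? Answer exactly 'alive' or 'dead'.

Answer: alive

Derivation:
Simulating step by step:
Generation 0 (given above): 32 live cells
Generation 1: 32 live cells
...........
...........
...........
.*..*......
*.***.*****
..*...*..**
.**.**...**
.*.**......
.**.*..*...
.*.*..*....
........*..
Generation 2: 27 live cells
...........
...........
...........
.**.**.***.
..*.*.***.*
......*....
.*..**...**
*..........
**..**.....
.*.*...*...
...........
Generation 3: 24 live cells
...........
...........
........*..
.**.**...*.
.**.*......
...**.*.*.*
.....*.....
*..........
***.*......
***.*......
...........

Cell (6,5) at generation 3: 1 -> alive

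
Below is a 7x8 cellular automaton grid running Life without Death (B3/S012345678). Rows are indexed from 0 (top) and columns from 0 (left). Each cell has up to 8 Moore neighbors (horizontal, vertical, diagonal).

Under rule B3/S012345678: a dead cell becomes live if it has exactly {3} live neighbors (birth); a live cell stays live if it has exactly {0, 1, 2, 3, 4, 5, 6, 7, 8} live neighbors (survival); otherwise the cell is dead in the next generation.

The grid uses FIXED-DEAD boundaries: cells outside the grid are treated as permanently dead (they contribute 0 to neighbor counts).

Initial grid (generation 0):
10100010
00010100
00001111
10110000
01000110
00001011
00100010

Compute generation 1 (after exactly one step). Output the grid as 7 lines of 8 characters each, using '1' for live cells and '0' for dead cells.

Answer: 10100010
00010101
00101111
11110001
01111111
00001011
00100111

Derivation:
Simulating step by step:
Generation 0 (given above): 20 live cells
Generation 1: 30 live cells
(generation 1 grid is the final answer)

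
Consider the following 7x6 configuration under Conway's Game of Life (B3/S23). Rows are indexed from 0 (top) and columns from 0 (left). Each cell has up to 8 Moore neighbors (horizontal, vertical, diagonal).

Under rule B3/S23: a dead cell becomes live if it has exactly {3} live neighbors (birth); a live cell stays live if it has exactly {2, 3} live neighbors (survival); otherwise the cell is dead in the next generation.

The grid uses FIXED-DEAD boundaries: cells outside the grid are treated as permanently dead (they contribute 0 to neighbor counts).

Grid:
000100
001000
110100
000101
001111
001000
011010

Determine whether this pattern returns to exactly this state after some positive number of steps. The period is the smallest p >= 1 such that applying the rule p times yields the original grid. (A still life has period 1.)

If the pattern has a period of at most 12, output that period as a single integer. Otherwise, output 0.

Answer: 0

Derivation:
Simulating and comparing each generation to the original:
Gen 0 (original, given above): 15 live cells
Gen 1: 14 live cells, differs from original
Gen 2: 17 live cells, differs from original
Gen 3: 19 live cells, differs from original
Gen 4: 16 live cells, differs from original
Gen 5: 21 live cells, differs from original
Gen 6: 12 live cells, differs from original
Gen 7: 9 live cells, differs from original
Gen 8: 5 live cells, differs from original
Gen 9: 4 live cells, differs from original
Gen 10: 0 live cells, differs from original
Gen 11: 0 live cells, differs from original
Gen 12: 0 live cells, differs from original
No period found within 12 steps.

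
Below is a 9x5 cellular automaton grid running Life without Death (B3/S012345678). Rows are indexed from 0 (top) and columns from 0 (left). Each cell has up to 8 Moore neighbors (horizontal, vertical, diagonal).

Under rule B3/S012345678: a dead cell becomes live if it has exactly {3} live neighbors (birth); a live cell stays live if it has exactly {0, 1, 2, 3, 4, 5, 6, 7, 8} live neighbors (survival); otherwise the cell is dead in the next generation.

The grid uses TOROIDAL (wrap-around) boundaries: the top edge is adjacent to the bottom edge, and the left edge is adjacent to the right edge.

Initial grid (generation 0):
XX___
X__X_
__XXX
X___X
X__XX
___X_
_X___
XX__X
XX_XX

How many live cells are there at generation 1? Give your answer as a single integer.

Answer: 30

Derivation:
Simulating step by step:
Generation 0 (given above): 21 live cells
Generation 1: 30 live cells
XX_X_
X__X_
_XXXX
XXX_X
X__XX
X_XX_
_XX_X
XX_XX
XX_XX
Population at generation 1: 30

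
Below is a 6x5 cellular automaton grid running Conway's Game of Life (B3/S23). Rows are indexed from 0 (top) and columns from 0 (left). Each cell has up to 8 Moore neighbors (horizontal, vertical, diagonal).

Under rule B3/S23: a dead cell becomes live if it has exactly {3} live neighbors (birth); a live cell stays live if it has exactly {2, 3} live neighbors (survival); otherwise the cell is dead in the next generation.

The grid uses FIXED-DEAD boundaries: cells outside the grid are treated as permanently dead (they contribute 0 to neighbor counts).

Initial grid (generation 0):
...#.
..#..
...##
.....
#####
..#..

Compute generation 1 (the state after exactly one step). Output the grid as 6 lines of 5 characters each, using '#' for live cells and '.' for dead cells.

Simulating step by step:
Generation 0 (given above): 10 live cells
Generation 1: 8 live cells
(generation 1 grid is the final answer)

Answer: .....
..#.#
...#.
.#...
.###.
..#..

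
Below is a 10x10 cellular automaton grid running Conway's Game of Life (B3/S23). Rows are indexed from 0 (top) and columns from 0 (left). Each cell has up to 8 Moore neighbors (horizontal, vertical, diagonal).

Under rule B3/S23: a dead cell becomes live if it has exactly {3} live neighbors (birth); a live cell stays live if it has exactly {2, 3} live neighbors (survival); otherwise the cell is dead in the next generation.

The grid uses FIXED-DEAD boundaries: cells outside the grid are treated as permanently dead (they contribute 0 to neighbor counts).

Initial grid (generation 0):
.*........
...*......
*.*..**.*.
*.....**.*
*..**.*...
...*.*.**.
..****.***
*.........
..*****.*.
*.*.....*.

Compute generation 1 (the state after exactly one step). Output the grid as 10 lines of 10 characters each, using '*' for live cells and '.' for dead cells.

Answer: ..........
.**.......
.*...**.*.
*..**...*.
...**.....
.........*
..**.*.*.*
.*.......*
..****.*..
.**.**.*..

Derivation:
Simulating step by step:
Generation 0 (given above): 36 live cells
Generation 1: 30 live cells
(generation 1 grid is the final answer)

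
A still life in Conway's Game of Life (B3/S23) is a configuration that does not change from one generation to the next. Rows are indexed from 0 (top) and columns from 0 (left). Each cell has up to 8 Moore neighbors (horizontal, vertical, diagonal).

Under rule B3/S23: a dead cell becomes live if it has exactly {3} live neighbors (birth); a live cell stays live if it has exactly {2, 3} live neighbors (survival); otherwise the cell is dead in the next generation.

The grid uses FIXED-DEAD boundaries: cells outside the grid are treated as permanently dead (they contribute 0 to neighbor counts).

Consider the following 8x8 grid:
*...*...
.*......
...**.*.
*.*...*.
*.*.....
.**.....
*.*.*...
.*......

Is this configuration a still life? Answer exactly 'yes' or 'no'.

Answer: no

Derivation:
Compute generation 1 and compare to generation 0 (given above):
Generation 1:
........
...***..
.***.*..
..*..*..
*.**....
*.*.....
*.**....
.*......
Cell (0,0) differs: gen0=1 vs gen1=0 -> NOT a still life.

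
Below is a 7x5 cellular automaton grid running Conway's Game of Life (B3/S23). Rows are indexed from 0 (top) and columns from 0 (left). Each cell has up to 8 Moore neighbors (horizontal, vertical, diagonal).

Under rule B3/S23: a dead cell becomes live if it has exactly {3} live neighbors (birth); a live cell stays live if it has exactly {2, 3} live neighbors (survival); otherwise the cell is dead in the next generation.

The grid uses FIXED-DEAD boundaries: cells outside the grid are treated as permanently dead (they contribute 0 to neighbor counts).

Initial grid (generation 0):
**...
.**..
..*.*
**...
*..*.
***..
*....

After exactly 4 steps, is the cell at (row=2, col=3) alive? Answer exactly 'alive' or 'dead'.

Answer: alive

Derivation:
Simulating step by step:
Generation 0 (given above): 14 live cells
Generation 1: 16 live cells
***..
*.**.
*.**.
****.
.....
*.*..
*....
Generation 2: 12 live cells
*.**.
*....
*...*
*..*.
*..*.
.*...
.*...
Generation 3: 15 live cells
.*...
*..*.
**...
**.**
***..
***..
.....
Generation 4: 8 live cells
.....
*.*..
...**
...*.
.....
*.*..
.*...

Cell (2,3) at generation 4: 1 -> alive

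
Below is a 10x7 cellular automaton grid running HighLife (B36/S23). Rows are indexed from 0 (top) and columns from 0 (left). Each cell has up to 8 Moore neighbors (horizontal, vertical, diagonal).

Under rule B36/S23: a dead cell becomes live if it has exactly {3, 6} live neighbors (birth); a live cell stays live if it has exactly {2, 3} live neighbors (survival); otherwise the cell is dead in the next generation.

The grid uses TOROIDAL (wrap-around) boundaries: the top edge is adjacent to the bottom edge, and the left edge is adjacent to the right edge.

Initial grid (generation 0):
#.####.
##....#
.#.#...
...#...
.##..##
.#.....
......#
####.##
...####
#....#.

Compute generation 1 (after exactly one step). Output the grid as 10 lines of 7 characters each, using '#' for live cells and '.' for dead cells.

Answer: ..#####
.....##
.#.....
##.##..
###....
.##..##
.....##
.###...
...#...
###...#

Derivation:
Simulating step by step:
Generation 0 (given above): 29 live cells
Generation 1: 29 live cells
(generation 1 grid is the final answer)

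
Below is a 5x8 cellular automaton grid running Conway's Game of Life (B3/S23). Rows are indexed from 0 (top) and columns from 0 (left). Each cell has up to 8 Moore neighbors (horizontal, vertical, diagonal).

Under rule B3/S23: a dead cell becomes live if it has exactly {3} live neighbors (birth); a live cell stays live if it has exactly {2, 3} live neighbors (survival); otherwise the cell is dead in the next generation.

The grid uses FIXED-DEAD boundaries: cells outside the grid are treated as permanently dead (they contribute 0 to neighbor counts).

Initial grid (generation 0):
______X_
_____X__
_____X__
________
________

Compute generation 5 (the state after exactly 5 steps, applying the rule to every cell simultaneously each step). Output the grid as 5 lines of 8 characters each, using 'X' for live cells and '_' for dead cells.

Simulating step by step:
Generation 0 (given above): 3 live cells
Generation 1: 2 live cells
________
_____XX_
________
________
________
Generation 2: 0 live cells
________
________
________
________
________
Generation 3: 0 live cells
________
________
________
________
________
Generation 4: 0 live cells
________
________
________
________
________
Generation 5: 0 live cells
(generation 5 grid is the final answer)

Answer: ________
________
________
________
________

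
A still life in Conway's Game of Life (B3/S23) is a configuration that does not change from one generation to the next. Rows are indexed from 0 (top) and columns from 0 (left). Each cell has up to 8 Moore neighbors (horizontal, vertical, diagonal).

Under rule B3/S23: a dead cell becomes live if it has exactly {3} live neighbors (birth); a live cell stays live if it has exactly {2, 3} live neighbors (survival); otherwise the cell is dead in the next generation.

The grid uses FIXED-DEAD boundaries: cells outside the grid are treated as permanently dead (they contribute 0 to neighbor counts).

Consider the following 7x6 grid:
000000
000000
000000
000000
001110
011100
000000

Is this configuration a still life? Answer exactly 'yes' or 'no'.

Answer: no

Derivation:
Compute generation 1 and compare to generation 0 (given above):
Generation 1:
000000
000000
000000
000100
010010
010010
001000
Cell (3,3) differs: gen0=0 vs gen1=1 -> NOT a still life.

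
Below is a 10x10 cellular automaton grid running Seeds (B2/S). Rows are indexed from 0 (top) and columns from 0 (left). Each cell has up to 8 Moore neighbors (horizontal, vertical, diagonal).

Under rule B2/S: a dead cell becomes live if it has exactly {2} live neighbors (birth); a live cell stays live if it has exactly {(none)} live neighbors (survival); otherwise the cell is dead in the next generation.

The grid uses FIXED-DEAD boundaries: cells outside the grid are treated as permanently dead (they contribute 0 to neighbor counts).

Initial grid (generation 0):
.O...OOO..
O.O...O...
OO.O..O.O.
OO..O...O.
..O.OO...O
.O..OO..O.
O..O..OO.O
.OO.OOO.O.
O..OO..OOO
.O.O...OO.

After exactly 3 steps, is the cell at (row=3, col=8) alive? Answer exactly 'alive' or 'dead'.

Answer: dead

Derivation:
Simulating step by step:
Generation 0 (given above): 45 live cells
Generation 1: 13 live cells
O.O.......
...OO...O.
....O....O
......O...
......OO..
O.........
..........
..........
..........
O.....O...
Generation 2: 12 live cells
.O..O.....
.OO..O...O
.......OO.
........O.
.....O....
......OO..
..........
..........
..........
..........
Generation 3: 17 live cells
O..O.O....
O..OO.OO..
.OO...O...
......O..O
........O.
.....O....
......OO..
..........
..........
..........

Cell (3,8) at generation 3: 0 -> dead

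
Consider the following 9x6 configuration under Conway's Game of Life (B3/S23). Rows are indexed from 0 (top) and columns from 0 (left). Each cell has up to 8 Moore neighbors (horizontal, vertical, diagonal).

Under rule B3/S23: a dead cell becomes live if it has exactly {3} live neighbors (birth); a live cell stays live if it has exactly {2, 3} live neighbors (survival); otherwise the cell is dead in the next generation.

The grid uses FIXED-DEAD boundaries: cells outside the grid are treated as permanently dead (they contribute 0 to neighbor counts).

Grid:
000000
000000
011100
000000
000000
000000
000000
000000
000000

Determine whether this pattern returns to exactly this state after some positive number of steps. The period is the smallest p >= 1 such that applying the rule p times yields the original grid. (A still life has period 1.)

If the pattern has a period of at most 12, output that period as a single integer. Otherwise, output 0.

Simulating and comparing each generation to the original:
Gen 0 (original, given above): 3 live cells
Gen 1: 3 live cells, differs from original
Gen 2: 3 live cells, MATCHES original -> period = 2

Answer: 2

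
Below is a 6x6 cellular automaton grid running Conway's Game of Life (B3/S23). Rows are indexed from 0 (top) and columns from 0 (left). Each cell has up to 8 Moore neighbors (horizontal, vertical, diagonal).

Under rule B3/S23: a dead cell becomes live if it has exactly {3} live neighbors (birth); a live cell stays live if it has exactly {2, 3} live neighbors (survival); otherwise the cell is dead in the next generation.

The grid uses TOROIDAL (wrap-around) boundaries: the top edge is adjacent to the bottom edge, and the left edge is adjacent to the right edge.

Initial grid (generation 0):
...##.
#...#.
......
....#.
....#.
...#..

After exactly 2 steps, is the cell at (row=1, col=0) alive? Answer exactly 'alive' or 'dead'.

Simulating step by step:
Generation 0 (given above): 7 live cells
Generation 1: 10 live cells
...###
...###
.....#
......
...##.
...#..
Generation 2: 10 live cells
..#..#
#..#..
.....#
....#.
...##.
..#..#

Cell (1,0) at generation 2: 1 -> alive

Answer: alive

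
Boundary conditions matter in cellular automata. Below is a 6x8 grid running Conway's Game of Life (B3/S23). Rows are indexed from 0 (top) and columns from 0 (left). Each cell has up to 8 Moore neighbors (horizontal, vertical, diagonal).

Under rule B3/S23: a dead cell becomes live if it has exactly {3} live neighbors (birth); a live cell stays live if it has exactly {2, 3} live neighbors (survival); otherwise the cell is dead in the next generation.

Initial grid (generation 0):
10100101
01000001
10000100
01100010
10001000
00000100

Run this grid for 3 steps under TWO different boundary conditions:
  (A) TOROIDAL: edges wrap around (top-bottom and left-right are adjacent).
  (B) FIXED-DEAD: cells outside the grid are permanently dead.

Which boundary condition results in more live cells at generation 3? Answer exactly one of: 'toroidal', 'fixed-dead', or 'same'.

Under TOROIDAL boundary, generation 3:
01101100
01110000
01110000
01110000
01101100
01101100
Population = 21

Under FIXED-DEAD boundary, generation 3:
11000000
10100000
00110000
10100000
11000000
00000000
Population = 10

Comparison: toroidal=21, fixed-dead=10 -> toroidal

Answer: toroidal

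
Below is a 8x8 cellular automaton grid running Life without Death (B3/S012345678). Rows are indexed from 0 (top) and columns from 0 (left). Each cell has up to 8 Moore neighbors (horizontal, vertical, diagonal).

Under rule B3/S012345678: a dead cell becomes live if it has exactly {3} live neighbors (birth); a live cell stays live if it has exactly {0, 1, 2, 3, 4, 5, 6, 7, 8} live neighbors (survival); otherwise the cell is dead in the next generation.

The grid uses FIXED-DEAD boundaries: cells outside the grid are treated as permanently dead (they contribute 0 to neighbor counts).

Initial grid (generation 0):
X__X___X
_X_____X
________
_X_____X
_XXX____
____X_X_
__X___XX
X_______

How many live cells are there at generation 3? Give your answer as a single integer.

Simulating step by step:
Generation 0 (given above): 16 live cells
Generation 1: 20 live cells
X__X___X
_X_____X
________
_X_____X
_XXX____
_X__XXXX
__X__XXX
X_______
Generation 2: 27 live cells
X__X___X
_X_____X
________
_X_____X
XXXXXX_X
_X__XXXX
_XX_XXXX
X_____X_
Generation 3: 35 live cells
X__X___X
_X_____X
________
XX_XX_XX
XXXXXX_X
_X__XXXX
XXXXXXXX
XX____XX
Population at generation 3: 35

Answer: 35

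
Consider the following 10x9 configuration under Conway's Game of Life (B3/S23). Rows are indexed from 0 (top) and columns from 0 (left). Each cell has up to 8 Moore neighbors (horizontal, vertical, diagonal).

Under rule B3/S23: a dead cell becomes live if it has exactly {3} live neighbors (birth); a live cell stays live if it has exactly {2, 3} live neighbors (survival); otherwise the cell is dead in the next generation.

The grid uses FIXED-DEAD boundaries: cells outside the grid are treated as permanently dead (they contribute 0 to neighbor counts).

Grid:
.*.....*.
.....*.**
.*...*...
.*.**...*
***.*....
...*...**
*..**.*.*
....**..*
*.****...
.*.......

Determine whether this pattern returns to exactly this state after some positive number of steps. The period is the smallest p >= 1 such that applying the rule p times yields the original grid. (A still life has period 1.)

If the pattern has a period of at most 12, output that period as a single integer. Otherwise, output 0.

Simulating and comparing each generation to the original:
Gen 0 (original, given above): 32 live cells
Gen 1: 37 live cells, differs from original
Gen 2: 32 live cells, differs from original
Gen 3: 29 live cells, differs from original
Gen 4: 24 live cells, differs from original
Gen 5: 20 live cells, differs from original
Gen 6: 15 live cells, differs from original
Gen 7: 14 live cells, differs from original
Gen 8: 16 live cells, differs from original
Gen 9: 15 live cells, differs from original
Gen 10: 14 live cells, differs from original
Gen 11: 16 live cells, differs from original
Gen 12: 14 live cells, differs from original
No period found within 12 steps.

Answer: 0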